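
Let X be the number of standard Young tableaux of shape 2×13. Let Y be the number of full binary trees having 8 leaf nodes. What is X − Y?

742471

By the hook-length formula (or a Dyck-path bijection), SYT of shape 2×13 number C_13. So X = C_13 = 742900.
Full binary trees with 8 leaves have 8−1 = 7 internal nodes, so there are C_7 of them. So Y = C_7 = 429.
X − Y = 742900 − 429 = 742471.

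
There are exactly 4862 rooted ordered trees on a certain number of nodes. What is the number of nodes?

Rooted ordered trees on m nodes are counted by C_{m−1}, and C_9 = 4862.
So the index is 9, and the number of nodes is 9 + 1 = 10.

10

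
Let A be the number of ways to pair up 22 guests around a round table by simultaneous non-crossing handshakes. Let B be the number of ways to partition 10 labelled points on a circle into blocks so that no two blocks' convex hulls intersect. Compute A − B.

Non-crossing handshake pairings of 2n people are counted by C_n; 22 people gives n = 11. So A = C_11 = 58786.
Non-crossing partitions of an n-element set are counted by C_n; here n = 10. So B = C_10 = 16796.
A − B = 58786 − 16796 = 41990.

41990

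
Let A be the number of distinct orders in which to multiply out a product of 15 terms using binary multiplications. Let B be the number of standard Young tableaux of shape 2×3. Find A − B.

Ways to associate a product of 15 factors correspond to binary trees on 15 leaves, so the count is C_14. So A = C_14 = 2674440.
By the hook-length formula (or a Dyck-path bijection), SYT of shape 2×3 number C_3. So B = C_3 = 5.
A − B = 2674440 − 5 = 2674435.

2674435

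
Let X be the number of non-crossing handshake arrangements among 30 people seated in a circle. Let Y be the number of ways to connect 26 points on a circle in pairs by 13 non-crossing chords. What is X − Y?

8951945

With 30 = 2·15 people, non-crossing handshake pairings are non-crossing perfect matchings on a circle, counted by C_15. So X = C_15 = 9694845.
Pairing 26 circle points by 13 non-crossing chords gives C_13 matchings. So Y = C_13 = 742900.
X − Y = 9694845 − 742900 = 8951945.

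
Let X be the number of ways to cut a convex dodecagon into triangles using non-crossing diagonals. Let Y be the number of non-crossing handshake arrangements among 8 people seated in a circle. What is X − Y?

Triangulations of a convex m-gon are counted by C_{m−2}; with m = 12 this is C_10. So X = C_10 = 16796.
With 8 = 2·4 people, non-crossing handshake pairings are non-crossing perfect matchings on a circle, counted by C_4. So Y = C_4 = 14.
X − Y = 16796 − 14 = 16782.

16782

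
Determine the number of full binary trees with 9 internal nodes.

The number of full binary trees on 9 internal nodes is the Catalan number C_9.
C_9 = 4862.

4862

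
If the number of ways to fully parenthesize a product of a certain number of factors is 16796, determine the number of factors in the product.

Parenthesizations of m factors are counted by C_{m−1}. Since C_10 = 16796, the index is 10.
So the index is 10, and the number of factors is 10 + 1 = 11.

11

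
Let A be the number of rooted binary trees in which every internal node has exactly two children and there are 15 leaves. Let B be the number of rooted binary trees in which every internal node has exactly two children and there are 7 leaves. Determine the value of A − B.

2674308

A full binary tree with L leaves has L−1 internal nodes and is counted by C_{L−1}; L = 15 gives C_14. So A = C_14 = 2674440.
Full binary trees with 7 leaves have 7−1 = 6 internal nodes, so there are C_6 of them. So B = C_6 = 132.
A − B = 2674440 − 132 = 2674308.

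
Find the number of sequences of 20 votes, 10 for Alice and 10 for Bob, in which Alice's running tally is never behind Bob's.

Ballot sequences with n votes each where one side never trails are Dyck words, counted by C_n; here n = 10.
C_10 = C(20,10)/11 = 184756/11 = 16796.

16796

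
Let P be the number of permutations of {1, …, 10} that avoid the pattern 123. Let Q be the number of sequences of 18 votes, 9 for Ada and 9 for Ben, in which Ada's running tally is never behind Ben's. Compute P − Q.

For any fixed pattern of length 3, the pattern-avoiding permutations of [10] number C_10. So P = C_10 = 16796.
Ballot sequences with n votes each where one side never trails are Dyck words, counted by C_n; here n = 9. So Q = C_9 = 4862.
P − Q = 16796 − 4862 = 11934.

11934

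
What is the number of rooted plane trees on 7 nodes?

A rooted plane tree on 7 nodes has 6 edges, and such trees are counted by C_6.
C_6 = 132.

132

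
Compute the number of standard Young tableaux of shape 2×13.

By the hook-length formula (or a Dyck-path bijection), SYT of shape 2×13 number C_13.
C_13 = 742900.

742900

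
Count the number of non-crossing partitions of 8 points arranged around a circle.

1430

The non-crossing partitions of [8] form a lattice of size C_8.
C_8 = C_7 · 2(2·7+1)/(7+2) = 429 · 30/9 = 1430.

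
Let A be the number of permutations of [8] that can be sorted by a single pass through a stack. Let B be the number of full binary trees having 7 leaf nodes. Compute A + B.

By Knuth's characterisation, the stack-sortable permutations of length 8 are the 231-avoiders, numbering C_8. So A = C_8 = 1430.
A full binary tree with L leaves has L−1 internal nodes and is counted by C_{L−1}; L = 7 gives C_6. So B = C_6 = 132.
A + B = 1430 + 132 = 1562.

1562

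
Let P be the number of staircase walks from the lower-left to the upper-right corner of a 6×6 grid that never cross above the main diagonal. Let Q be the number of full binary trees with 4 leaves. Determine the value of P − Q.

Sub-diagonal monotone paths from (0,0) to (6,6) biject with Dyck paths of semilength 6, giving C_6. So P = C_6 = 132.
Full binary trees with 4 leaves have 4−1 = 3 internal nodes, so there are C_3 of them. So Q = C_3 = 5.
P − Q = 132 − 5 = 127.

127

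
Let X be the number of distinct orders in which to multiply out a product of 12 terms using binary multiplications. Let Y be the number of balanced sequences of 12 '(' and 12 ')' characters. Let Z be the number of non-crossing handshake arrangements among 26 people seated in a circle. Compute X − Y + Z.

Ways to associate a product of 12 factors correspond to binary trees on 12 leaves, so the count is C_11. So X = C_11 = 58786.
A balanced arrangement of 12 bracket pairs is a Dyck word of semilength 12, so the count is C_12. So Y = C_12 = 208012.
With 26 = 2·13 people, non-crossing handshake pairings are non-crossing perfect matchings on a circle, counted by C_13. So Z = C_13 = 742900.
X − Y + Z = 58786 − 208012 + 742900 = 593674.

593674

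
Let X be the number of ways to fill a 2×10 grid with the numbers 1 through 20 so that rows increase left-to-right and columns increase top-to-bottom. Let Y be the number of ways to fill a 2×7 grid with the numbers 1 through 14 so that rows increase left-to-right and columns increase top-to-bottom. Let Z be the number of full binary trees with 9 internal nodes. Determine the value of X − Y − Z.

11505

Standard Young tableaux of shape 2×n are counted by C_n; here n = 10. So X = C_10 = 16796.
By the hook-length formula (or a Dyck-path bijection), SYT of shape 2×7 number C_7. So Y = C_7 = 429.
The number of full binary trees on 9 internal nodes is the Catalan number C_9. So Z = C_9 = 4862.
X − Y − Z = 16796 − 429 − 4862 = 11505.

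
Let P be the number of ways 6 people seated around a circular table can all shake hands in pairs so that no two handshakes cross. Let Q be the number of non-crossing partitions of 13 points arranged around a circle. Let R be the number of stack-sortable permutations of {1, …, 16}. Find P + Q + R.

36100575

Non-crossing handshake pairings of 2n people are counted by C_n; 6 people gives n = 3. So P = C_3 = 5.
The non-crossing partitions of [13] form a lattice of size C_13. So Q = C_13 = 742900.
By Knuth's characterisation, the stack-sortable permutations of length 16 are the 231-avoiders, numbering C_16. So R = C_16 = 35357670.
P + Q + R = 5 + 742900 + 35357670 = 36100575.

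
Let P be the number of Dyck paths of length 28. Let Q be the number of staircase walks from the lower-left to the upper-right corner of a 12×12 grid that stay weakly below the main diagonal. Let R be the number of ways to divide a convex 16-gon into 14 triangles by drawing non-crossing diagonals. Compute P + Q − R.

208012

Dyck paths of semilength n (length 2n) are counted by C_n; here n = 14. So P = C_14 = 2674440.
Monotone paths in an n×n grid that stay weakly below the diagonal are counted by C_n; here n = 12. So Q = C_12 = 208012.
The number of triangulations of a 16-gon is the Catalan number C_14 (index = sides − 2). So R = C_14 = 2674440.
P + Q − R = 2674440 + 208012 − 2674440 = 208012.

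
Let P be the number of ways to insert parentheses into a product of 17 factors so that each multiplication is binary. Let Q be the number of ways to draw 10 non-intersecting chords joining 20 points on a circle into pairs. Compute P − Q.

Parenthesizations of m factors correspond to full binary trees with m leaves, counted by C_{m−1}; m = 17 gives C_16. So P = C_16 = 35357670.
Non-crossing perfect matchings of 2n points on a circle are counted by C_n; with 20 points, n = 10. So Q = C_10 = 16796.
P − Q = 35357670 − 16796 = 35340874.

35340874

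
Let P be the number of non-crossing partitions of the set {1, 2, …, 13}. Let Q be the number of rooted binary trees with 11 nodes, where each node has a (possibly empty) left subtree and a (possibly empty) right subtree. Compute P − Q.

684114

Non-crossing partitions of an n-element set are counted by C_n; here n = 13. So P = C_13 = 742900.
There are C_n binary search tree shapes on n keys; with n = 11 that is C_11. So Q = C_11 = 58786.
P − Q = 742900 − 58786 = 684114.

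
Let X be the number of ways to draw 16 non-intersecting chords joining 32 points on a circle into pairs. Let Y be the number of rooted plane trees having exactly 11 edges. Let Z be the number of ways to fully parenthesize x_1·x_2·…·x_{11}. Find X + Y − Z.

35399660

Pairing 32 circle points by 16 non-crossing chords gives C_16 matchings. So X = C_16 = 35357670.
Rooted ordered trees with n edges are counted by C_n; here n = 11. So Y = C_11 = 58786.
Parenthesizations of m factors correspond to full binary trees with m leaves, counted by C_{m−1}; m = 11 gives C_10. So Z = C_10 = 16796.
X + Y − Z = 35357670 + 58786 − 16796 = 35399660.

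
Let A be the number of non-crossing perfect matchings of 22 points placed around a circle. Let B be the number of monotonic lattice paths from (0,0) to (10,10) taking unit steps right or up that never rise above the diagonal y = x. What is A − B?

Non-crossing perfect matchings of 2n points on a circle are counted by C_n; with 22 points, n = 11. So A = C_11 = 58786.
Sub-diagonal monotone paths from (0,0) to (10,10) biject with Dyck paths of semilength 10, giving C_10. So B = C_10 = 16796.
A − B = 58786 − 16796 = 41990.

41990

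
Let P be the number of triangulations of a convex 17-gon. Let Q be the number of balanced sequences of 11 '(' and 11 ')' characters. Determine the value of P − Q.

9636059

The number of triangulations of a 17-gon is the Catalan number C_15 (index = sides − 2). So P = C_15 = 9694845.
Balanced strings of n pairs of brackets are counted by C_n; here n = 11. So Q = C_11 = 58786.
P − Q = 9694845 − 58786 = 9636059.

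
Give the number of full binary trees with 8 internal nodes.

1430

Full binary trees with n internal nodes are counted by C_n; here n = 8.
C_8 = C(16,8)/9 = 12870/9 = 1430.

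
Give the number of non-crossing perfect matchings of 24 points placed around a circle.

208012

Non-crossing perfect matchings of 2n points on a circle are counted by C_n; with 24 points, n = 12.
C_12 = C(24,12)/13 = 2704156/13 = 208012.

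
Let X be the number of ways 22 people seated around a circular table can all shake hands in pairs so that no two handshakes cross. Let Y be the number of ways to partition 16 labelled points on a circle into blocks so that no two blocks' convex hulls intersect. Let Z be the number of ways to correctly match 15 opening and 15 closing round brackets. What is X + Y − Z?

Non-crossing handshake pairings of 2n people are counted by C_n; 22 people gives n = 11. So X = C_11 = 58786.
Non-crossing partitions of an n-element set are counted by C_n; here n = 16. So Y = C_16 = 35357670.
Balanced strings of n pairs of brackets are counted by C_n; here n = 15. So Z = C_15 = 9694845.
X + Y − Z = 58786 + 35357670 − 9694845 = 25721611.

25721611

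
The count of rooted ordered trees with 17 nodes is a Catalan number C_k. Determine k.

16

A rooted plane tree on 17 nodes has 16 edges, and such trees are counted by C_16.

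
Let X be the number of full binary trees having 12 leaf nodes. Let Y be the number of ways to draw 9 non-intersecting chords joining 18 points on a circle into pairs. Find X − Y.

53924

A full binary tree with L leaves has L−1 internal nodes and is counted by C_{L−1}; L = 12 gives C_11. So X = C_11 = 58786.
Non-crossing perfect matchings of 2n points on a circle are counted by C_n; with 18 points, n = 9. So Y = C_9 = 4862.
X − Y = 58786 − 4862 = 53924.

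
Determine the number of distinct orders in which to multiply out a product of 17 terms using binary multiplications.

Ways to associate a product of 17 factors correspond to binary trees on 17 leaves, so the count is C_16.
C_16 = C(32,16)/17 = 601080390/17 = 35357670.

35357670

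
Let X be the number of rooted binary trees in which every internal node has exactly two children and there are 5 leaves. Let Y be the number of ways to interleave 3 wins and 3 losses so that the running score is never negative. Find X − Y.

A full binary tree with L leaves has L−1 internal nodes and is counted by C_{L−1}; L = 5 gives C_4. So X = C_4 = 14.
Ballot sequences with n votes each where one side never trails are Dyck words, counted by C_n; here n = 3. So Y = C_3 = 5.
X − Y = 14 − 5 = 9.

9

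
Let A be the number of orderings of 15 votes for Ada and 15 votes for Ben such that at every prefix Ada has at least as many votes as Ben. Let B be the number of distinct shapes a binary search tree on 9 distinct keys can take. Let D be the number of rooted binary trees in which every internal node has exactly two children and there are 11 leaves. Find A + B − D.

Reading a vote for the leader as '(' and for the other as ')' turns such a sequence into a balanced string of 15 pairs, so the count is C_15. So A = C_15 = 9694845.
Rooted binary trees with 9 nodes (each child slot possibly empty) number C_9. So B = C_9 = 4862.
Full binary trees with 11 leaves have 11−1 = 10 internal nodes, so there are C_10 of them. So D = C_10 = 16796.
A + B − D = 9694845 + 4862 − 16796 = 9682911.

9682911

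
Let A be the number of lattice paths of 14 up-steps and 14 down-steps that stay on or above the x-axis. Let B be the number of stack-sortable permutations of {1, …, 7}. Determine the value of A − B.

A Dyck path with 14 up-steps and 14 down-steps has semilength 14, so there are C_14 of them. So A = C_14 = 2674440.
Stack-sortable permutations are exactly the 231-avoiding ones, counted by C_n; here n = 7. So B = C_7 = 429.
A − B = 2674440 − 429 = 2674011.

2674011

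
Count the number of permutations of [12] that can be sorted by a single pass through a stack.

By Knuth's characterisation, the stack-sortable permutations of length 12 are the 231-avoiders, numbering C_12.
C_12 = C_11 · 2(2·11+1)/(11+2) = 58786 · 46/13 = 208012.

208012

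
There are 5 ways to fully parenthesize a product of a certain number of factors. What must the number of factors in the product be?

4

Parenthesizations of m factors are counted by C_{m−1}. Since C_3 = 5, the index is 3.
So the index is 3, and the number of factors is 3 + 1 = 4.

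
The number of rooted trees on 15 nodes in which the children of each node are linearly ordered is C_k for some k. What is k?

Rooted ordered (plane) trees on m nodes have m−1 edges and are counted by C_{m−1}; m = 15 gives C_14.

14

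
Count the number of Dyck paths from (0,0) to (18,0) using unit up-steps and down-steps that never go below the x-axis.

4862

Paths of 9 up- and 9 down-steps that never dip below the axis are Dyck paths; their count is C_9.
C_9 = C(18,9)/10 = 48620/10 = 4862.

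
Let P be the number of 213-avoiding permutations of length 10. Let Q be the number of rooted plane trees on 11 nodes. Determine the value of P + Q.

33592

Permutations of [n] avoiding any single length-3 pattern are counted by C_n; here n = 10. So P = C_10 = 16796.
A rooted plane tree on 11 nodes has 10 edges, and such trees are counted by C_10. So Q = C_10 = 16796.
P + Q = 16796 + 16796 = 33592.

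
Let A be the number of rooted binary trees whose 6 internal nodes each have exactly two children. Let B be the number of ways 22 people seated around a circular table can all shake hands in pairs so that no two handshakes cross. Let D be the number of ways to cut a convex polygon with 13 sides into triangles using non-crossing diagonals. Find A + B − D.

132

The number of full binary trees on 6 internal nodes is the Catalan number C_6. So A = C_6 = 132.
Non-crossing handshake pairings of 2n people are counted by C_n; 22 people gives n = 11. So B = C_11 = 58786.
The number of triangulations of a 13-gon is the Catalan number C_11 (index = sides − 2). So D = C_11 = 58786.
A + B − D = 132 + 58786 − 58786 = 132.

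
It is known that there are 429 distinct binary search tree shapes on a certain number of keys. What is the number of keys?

Binary search tree shapes on n keys are counted by C_n. Since C_7 = 429, the index is 7.

7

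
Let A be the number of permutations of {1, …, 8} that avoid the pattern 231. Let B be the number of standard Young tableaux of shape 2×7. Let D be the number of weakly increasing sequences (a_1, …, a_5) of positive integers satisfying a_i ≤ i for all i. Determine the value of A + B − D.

For any fixed pattern of length 3, the pattern-avoiding permutations of [8] number C_8. So A = C_8 = 1430.
Standard Young tableaux of shape 2×n are counted by C_n; here n = 7. So B = C_7 = 429.
Weakly increasing sequences with a_i ≤ i biject with Dyck paths of semilength 5, so there are C_5. So D = C_5 = 42.
A + B − D = 1430 + 429 − 42 = 1817.

1817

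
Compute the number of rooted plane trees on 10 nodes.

4862

A rooted plane tree on 10 nodes has 9 edges, and such trees are counted by C_9.
C_9 = C_8 · 2(2·8+1)/(8+2) = 1430 · 34/10 = 4862.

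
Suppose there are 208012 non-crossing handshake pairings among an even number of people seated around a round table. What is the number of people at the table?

Non-crossing handshake pairings of 2n people are counted by C_n. The Catalan number equal to 208012 is C_12.
So n = 12, and there are 2n = 24 people.

24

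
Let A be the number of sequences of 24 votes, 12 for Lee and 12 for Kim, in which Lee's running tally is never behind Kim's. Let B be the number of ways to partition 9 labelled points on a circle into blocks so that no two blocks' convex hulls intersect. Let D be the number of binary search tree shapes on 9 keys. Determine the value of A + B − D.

208012

Ballot sequences with n votes each where one side never trails are Dyck words, counted by C_n; here n = 12. So A = C_12 = 208012.
Non-crossing partitions of an n-element set are counted by C_n; here n = 9. So B = C_9 = 4862.
There are C_n binary search tree shapes on n keys; with n = 9 that is C_9. So D = C_9 = 4862.
A + B − D = 208012 + 4862 − 4862 = 208012.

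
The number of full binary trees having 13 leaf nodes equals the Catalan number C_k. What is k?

Full binary trees with 13 leaves have 13−1 = 12 internal nodes, so there are C_12 of them.

12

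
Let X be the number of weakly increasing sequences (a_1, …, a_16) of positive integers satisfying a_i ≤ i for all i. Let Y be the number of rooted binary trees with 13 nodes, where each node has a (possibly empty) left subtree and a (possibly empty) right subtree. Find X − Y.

34614770

Weakly increasing sequences with a_i ≤ i biject with Dyck paths of semilength 16, so there are C_16. So X = C_16 = 35357670.
There are C_n binary search tree shapes on n keys; with n = 13 that is C_13. So Y = C_13 = 742900.
X − Y = 35357670 − 742900 = 34614770.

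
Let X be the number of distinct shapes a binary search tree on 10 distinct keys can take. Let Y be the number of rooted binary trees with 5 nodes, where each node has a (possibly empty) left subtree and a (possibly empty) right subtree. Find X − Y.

Binary trees (left/right distinguished) on n nodes are counted by C_n; here n = 10. So X = C_10 = 16796.
Rooted binary trees with 5 nodes (each child slot possibly empty) number C_5. So Y = C_5 = 42.
X − Y = 16796 − 42 = 16754.

16754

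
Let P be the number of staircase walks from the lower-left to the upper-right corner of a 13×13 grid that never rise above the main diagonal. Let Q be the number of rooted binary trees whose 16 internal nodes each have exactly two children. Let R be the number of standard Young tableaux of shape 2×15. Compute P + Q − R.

Monotone paths in an n×n grid that stay weakly below the diagonal are counted by C_n; here n = 13. So P = C_13 = 742900.
The number of full binary trees on 16 internal nodes is the Catalan number C_16. So Q = C_16 = 35357670.
Standard Young tableaux of shape 2×n are counted by C_n; here n = 15. So R = C_15 = 9694845.
P + Q − R = 742900 + 35357670 − 9694845 = 26405725.

26405725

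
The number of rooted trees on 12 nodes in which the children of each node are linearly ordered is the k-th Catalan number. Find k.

11

A rooted plane tree on 12 nodes has 11 edges, and such trees are counted by C_11.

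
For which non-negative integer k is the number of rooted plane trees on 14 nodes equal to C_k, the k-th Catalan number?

13

A rooted plane tree on 14 nodes has 13 edges, and such trees are counted by C_13.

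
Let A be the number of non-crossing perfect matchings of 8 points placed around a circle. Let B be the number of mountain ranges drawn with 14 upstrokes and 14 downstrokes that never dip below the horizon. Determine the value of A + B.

2674454

Pairing 8 circle points by 4 non-crossing chords gives C_4 matchings. So A = C_4 = 14.
A Dyck path with 14 up-steps and 14 down-steps has semilength 14, so there are C_14 of them. So B = C_14 = 2674440.
A + B = 14 + 2674440 = 2674454.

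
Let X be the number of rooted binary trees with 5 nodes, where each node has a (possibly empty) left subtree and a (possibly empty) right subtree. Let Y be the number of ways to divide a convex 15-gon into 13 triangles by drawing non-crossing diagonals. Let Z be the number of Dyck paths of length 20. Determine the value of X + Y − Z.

726146

There are C_n binary search tree shapes on n keys; with n = 5 that is C_5. So X = C_5 = 42.
A convex 15-gon is triangulated into 13 triangles, and the number of such triangulations is the Catalan number C_{15−2} = C_13. So Y = C_13 = 742900.
A Dyck path with 10 up-steps and 10 down-steps has semilength 10, so there are C_10 of them. So Z = C_10 = 16796.
X + Y − Z = 42 + 742900 − 16796 = 726146.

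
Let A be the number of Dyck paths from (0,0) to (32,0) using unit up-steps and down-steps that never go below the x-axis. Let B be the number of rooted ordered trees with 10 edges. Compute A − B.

35340874

Dyck paths of semilength n (length 2n) are counted by C_n; here n = 16. So A = C_16 = 35357670.
Rooted ordered trees with n edges are counted by C_n; here n = 10. So B = C_10 = 16796.
A − B = 35357670 − 16796 = 35340874.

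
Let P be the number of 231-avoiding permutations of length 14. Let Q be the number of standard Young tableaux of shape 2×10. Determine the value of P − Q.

For any fixed pattern of length 3, the pattern-avoiding permutations of [14] number C_14. So P = C_14 = 2674440.
Standard Young tableaux of shape 2×n are counted by C_n; here n = 10. So Q = C_10 = 16796.
P − Q = 2674440 − 16796 = 2657644.

2657644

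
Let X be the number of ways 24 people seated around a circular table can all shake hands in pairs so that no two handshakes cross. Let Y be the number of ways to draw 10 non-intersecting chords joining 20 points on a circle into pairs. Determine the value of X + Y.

224808

Non-crossing handshake pairings of 2n people are counted by C_n; 24 people gives n = 12. So X = C_12 = 208012.
Non-crossing perfect matchings of 2n points on a circle are counted by C_n; with 20 points, n = 10. So Y = C_10 = 16796.
X + Y = 208012 + 16796 = 224808.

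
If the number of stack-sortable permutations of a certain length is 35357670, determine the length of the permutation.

Stack-sortable permutations of [n] are counted by C_n. Since C_16 = 35357670, the index is 16.

16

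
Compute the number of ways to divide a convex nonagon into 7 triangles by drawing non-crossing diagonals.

429

The number of triangulations of a 9-gon is the Catalan number C_7 (index = sides − 2).
C_7 = 429.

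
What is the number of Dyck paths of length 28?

A Dyck path with 14 up-steps and 14 down-steps has semilength 14, so there are C_14 of them.
C_14 = 2674440.

2674440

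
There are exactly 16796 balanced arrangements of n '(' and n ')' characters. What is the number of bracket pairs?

Balanced strings of n bracket-pairs are counted by C_n. Since C_10 = 16796, the index is 10.

10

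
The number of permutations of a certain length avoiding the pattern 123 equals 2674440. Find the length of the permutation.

14

Permutations of [n] avoiding a fixed length-3 pattern are counted by C_n, and C_14 = 2674440.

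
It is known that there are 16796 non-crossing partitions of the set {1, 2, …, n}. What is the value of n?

10

Non-crossing partitions of [n] are counted by C_n. Since C_10 = 16796, the index is 10.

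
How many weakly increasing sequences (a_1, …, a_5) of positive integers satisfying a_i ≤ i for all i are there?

42

Such sub-staircase sequences of length n are counted by C_n; here n = 5.
C_5 = C_4 · 2(2·4+1)/(4+2) = 14 · 18/6 = 42.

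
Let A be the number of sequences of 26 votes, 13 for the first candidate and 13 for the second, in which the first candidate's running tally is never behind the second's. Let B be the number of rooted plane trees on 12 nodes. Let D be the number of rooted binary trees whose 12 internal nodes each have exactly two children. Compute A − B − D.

476102

Ballot sequences with n votes each where one side never trails are Dyck words, counted by C_n; here n = 13. So A = C_13 = 742900.
Rooted ordered (plane) trees on m nodes have m−1 edges and are counted by C_{m−1}; m = 12 gives C_11. So B = C_11 = 58786.
The number of full binary trees on 12 internal nodes is the Catalan number C_12. So D = C_12 = 208012.
A − B − D = 742900 − 58786 − 208012 = 476102.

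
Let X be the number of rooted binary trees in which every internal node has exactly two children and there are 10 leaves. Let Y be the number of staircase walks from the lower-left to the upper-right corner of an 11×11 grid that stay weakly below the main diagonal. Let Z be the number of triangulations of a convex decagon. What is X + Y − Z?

A full binary tree with L leaves has L−1 internal nodes and is counted by C_{L−1}; L = 10 gives C_9. So X = C_9 = 4862.
Monotone paths in an n×n grid that stay weakly below the diagonal are counted by C_n; here n = 11. So Y = C_11 = 58786.
A convex 10-gon is triangulated into 8 triangles, and the number of such triangulations is the Catalan number C_{10−2} = C_8. So Z = C_8 = 1430.
X + Y − Z = 4862 + 58786 − 1430 = 62218.

62218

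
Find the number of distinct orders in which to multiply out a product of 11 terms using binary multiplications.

16796

Bracketing 11 factors into binary products is counted by C_{11−1} = C_10.
C_10 = C(20,10)/11 = 184756/11 = 16796.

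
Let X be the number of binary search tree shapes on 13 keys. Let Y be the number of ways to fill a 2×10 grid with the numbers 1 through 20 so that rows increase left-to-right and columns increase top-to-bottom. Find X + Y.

759696

Binary trees (left/right distinguished) on n nodes are counted by C_n; here n = 13. So X = C_13 = 742900.
By the hook-length formula (or a Dyck-path bijection), SYT of shape 2×10 number C_10. So Y = C_10 = 16796.
X + Y = 742900 + 16796 = 759696.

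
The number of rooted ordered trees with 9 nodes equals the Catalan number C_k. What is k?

A rooted plane tree on 9 nodes has 8 edges, and such trees are counted by C_8.

8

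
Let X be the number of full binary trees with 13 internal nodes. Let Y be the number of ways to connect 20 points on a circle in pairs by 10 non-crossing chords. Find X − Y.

Full binary trees with n internal nodes are counted by C_n; here n = 13. So X = C_13 = 742900.
Non-crossing perfect matchings of 2n points on a circle are counted by C_n; with 20 points, n = 10. So Y = C_10 = 16796.
X − Y = 742900 − 16796 = 726104.

726104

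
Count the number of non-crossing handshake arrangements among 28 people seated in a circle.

2674440

Non-crossing handshake pairings of 2n people are counted by C_n; 28 people gives n = 14.
C_14 = 2674440.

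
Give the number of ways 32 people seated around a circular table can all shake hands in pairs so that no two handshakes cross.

Non-crossing handshake pairings of 2n people are counted by C_n; 32 people gives n = 16.
C_16 = 35357670.

35357670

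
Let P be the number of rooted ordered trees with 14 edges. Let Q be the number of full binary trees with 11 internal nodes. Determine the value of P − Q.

Rooted ordered trees with n edges are counted by C_n; here n = 14. So P = C_14 = 2674440.
Full binary trees with n internal nodes are counted by C_n; here n = 11. So Q = C_11 = 58786.
P − Q = 2674440 − 58786 = 2615654.

2615654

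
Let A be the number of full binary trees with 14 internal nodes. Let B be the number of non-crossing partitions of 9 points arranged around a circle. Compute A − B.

The number of full binary trees on 14 internal nodes is the Catalan number C_14. So A = C_14 = 2674440.
The non-crossing partitions of [9] form a lattice of size C_9. So B = C_9 = 4862.
A − B = 2674440 − 4862 = 2669578.

2669578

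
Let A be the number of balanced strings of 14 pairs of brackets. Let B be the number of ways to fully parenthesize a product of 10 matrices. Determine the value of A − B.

2669578

A balanced arrangement of 14 bracket pairs is a Dyck word of semilength 14, so the count is C_14. So A = C_14 = 2674440.
Bracketing 10 factors into binary products is counted by C_{10−1} = C_9. So B = C_9 = 4862.
A − B = 2674440 − 4862 = 2669578.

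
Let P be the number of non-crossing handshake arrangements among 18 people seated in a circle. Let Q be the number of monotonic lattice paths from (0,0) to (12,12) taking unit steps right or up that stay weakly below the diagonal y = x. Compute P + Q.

212874

With 18 = 2·9 people, non-crossing handshake pairings are non-crossing perfect matchings on a circle, counted by C_9. So P = C_9 = 4862.
Monotone paths in an n×n grid that stay weakly below the diagonal are counted by C_n; here n = 12. So Q = C_12 = 208012.
P + Q = 4862 + 208012 = 212874.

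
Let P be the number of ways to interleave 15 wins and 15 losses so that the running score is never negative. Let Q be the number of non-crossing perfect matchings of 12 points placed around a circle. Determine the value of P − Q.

9694713

Reading a vote for the leader as '(' and for the other as ')' turns such a sequence into a balanced string of 15 pairs, so the count is C_15. So P = C_15 = 9694845.
Non-crossing perfect matchings of 2n points on a circle are counted by C_n; with 12 points, n = 6. So Q = C_6 = 132.
P − Q = 9694845 − 132 = 9694713.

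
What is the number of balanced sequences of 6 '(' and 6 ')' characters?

132

A balanced arrangement of 6 bracket pairs is a Dyck word of semilength 6, so the count is C_6.
C_6 = C(12,6)/7 = 924/7 = 132.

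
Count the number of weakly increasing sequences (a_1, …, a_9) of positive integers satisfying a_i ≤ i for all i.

4862

Such sub-staircase sequences of length n are counted by C_n; here n = 9.
C_9 = C_8 · 2(2·8+1)/(8+2) = 1430 · 34/10 = 4862.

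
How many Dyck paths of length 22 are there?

Paths of 11 up- and 11 down-steps that never dip below the axis are Dyck paths; their count is C_11.
C_11 = 58786.

58786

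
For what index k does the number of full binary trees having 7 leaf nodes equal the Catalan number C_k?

6

A full binary tree with L leaves has L−1 internal nodes and is counted by C_{L−1}; L = 7 gives C_6.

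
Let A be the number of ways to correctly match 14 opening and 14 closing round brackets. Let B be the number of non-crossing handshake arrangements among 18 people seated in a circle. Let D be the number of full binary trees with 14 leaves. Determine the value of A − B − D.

A balanced arrangement of 14 bracket pairs is a Dyck word of semilength 14, so the count is C_14. So A = C_14 = 2674440.
With 18 = 2·9 people, non-crossing handshake pairings are non-crossing perfect matchings on a circle, counted by C_9. So B = C_9 = 4862.
A full binary tree with L leaves has L−1 internal nodes and is counted by C_{L−1}; L = 14 gives C_13. So D = C_13 = 742900.
A − B − D = 2674440 − 4862 − 742900 = 1926678.

1926678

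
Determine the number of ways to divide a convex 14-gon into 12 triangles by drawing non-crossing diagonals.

208012

Triangulations of a convex m-gon are counted by C_{m−2}; with m = 14 this is C_12.
C_12 = 208012.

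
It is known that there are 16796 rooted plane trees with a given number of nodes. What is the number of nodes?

11

Rooted ordered trees on m nodes are counted by C_{m−1}, and C_10 = 16796.
So the index is 10, and the number of nodes is 10 + 1 = 11.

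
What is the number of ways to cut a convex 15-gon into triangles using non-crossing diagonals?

A convex 15-gon is triangulated into 13 triangles, and the number of such triangulations is the Catalan number C_{15−2} = C_13.
C_13 = C_12 · 2(2·12+1)/(12+2) = 208012 · 50/14 = 742900.

742900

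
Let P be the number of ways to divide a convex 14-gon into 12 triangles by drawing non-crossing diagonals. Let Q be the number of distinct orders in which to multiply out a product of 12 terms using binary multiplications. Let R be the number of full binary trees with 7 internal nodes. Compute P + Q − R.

266369

The number of triangulations of a 14-gon is the Catalan number C_12 (index = sides − 2). So P = C_12 = 208012.
Parenthesizations of m factors correspond to full binary trees with m leaves, counted by C_{m−1}; m = 12 gives C_11. So Q = C_11 = 58786.
Full binary trees with n internal nodes are counted by C_n; here n = 7. So R = C_7 = 429.
P + Q − R = 208012 + 58786 − 429 = 266369.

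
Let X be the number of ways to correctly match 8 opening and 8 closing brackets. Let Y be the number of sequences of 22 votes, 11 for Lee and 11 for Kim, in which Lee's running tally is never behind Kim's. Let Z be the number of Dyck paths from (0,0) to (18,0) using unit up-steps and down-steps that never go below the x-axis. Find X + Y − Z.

Balanced strings of n pairs of brackets are counted by C_n; here n = 8. So X = C_8 = 1430.
Reading a vote for the leader as '(' and for the other as ')' turns such a sequence into a balanced string of 11 pairs, so the count is C_11. So Y = C_11 = 58786.
Paths of 9 up- and 9 down-steps that never dip below the axis are Dyck paths; their count is C_9. So Z = C_9 = 4862.
X + Y − Z = 1430 + 58786 − 4862 = 55354.

55354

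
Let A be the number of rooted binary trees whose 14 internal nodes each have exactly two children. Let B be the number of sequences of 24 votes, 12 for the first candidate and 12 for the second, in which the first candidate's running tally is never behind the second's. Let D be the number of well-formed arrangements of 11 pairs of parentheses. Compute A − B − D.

2407642

Full binary trees with n internal nodes are counted by C_n; here n = 14. So A = C_14 = 2674440.
Ballot sequences with n votes each where one side never trails are Dyck words, counted by C_n; here n = 12. So B = C_12 = 208012.
Balanced strings of n pairs of brackets are counted by C_n; here n = 11. So D = C_11 = 58786.
A − B − D = 2674440 − 208012 − 58786 = 2407642.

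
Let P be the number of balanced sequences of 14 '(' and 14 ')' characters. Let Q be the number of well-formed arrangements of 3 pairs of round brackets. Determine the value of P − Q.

Balanced strings of n pairs of brackets are counted by C_n; here n = 14. So P = C_14 = 2674440.
Balanced strings of n pairs of brackets are counted by C_n; here n = 3. So Q = C_3 = 5.
P − Q = 2674440 − 5 = 2674435.

2674435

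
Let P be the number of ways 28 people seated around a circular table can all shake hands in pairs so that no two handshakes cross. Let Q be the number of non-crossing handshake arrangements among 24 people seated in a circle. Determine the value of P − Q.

Non-crossing handshake pairings of 2n people are counted by C_n; 28 people gives n = 14. So P = C_14 = 2674440.
With 24 = 2·12 people, non-crossing handshake pairings are non-crossing perfect matchings on a circle, counted by C_12. So Q = C_12 = 208012.
P − Q = 2674440 − 208012 = 2466428.

2466428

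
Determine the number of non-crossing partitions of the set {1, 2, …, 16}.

Non-crossing partitions of an n-element set are counted by C_n; here n = 16.
C_16 = C_15 · 2(2·15+1)/(15+2) = 9694845 · 62/17 = 35357670.

35357670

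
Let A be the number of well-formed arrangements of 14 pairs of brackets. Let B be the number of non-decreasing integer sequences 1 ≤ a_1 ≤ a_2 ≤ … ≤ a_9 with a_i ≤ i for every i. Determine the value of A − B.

Balanced strings of n pairs of brackets are counted by C_n; here n = 14. So A = C_14 = 2674440.
Weakly increasing sequences with a_i ≤ i biject with Dyck paths of semilength 9, so there are C_9. So B = C_9 = 4862.
A − B = 2674440 − 4862 = 2669578.

2669578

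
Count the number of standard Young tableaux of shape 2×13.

742900

By the hook-length formula (or a Dyck-path bijection), SYT of shape 2×13 number C_13.
C_13 = C(26,13)/14 = 10400600/14 = 742900.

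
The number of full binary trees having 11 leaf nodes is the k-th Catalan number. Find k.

Full binary trees with 11 leaves have 11−1 = 10 internal nodes, so there are C_10 of them.

10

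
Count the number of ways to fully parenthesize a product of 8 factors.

429

Bracketing 8 factors into binary products is counted by C_{8−1} = C_7.
C_7 = C(14,7)/8 = 3432/8 = 429.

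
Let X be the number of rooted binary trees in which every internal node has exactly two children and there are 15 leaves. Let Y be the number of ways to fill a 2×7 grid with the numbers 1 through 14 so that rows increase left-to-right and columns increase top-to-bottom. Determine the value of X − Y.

Full binary trees with 15 leaves have 15−1 = 14 internal nodes, so there are C_14 of them. So X = C_14 = 2674440.
By the hook-length formula (or a Dyck-path bijection), SYT of shape 2×7 number C_7. So Y = C_7 = 429.
X − Y = 2674440 − 429 = 2674011.

2674011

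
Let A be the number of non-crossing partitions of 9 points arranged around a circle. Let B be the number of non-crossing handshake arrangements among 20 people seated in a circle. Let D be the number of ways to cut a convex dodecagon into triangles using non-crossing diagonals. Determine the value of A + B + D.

The non-crossing partitions of [9] form a lattice of size C_9. So A = C_9 = 4862.
Non-crossing handshake pairings of 2n people are counted by C_n; 20 people gives n = 10. So B = C_10 = 16796.
Triangulations of a convex m-gon are counted by C_{m−2}; with m = 12 this is C_10. So D = C_10 = 16796.
A + B + D = 4862 + 16796 + 16796 = 38454.

38454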